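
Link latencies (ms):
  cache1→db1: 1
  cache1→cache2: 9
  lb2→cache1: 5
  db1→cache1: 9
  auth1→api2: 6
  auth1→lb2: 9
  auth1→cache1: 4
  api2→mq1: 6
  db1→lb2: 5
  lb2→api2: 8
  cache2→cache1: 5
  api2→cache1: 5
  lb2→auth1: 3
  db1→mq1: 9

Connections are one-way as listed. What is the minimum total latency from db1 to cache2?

18

Checking several routes:
db1-cache1-cache2: 9 + 9 = 18
db1-lb2-auth1-cache1-cache2: 5 + 3 + 4 + 9 = 21
db1-lb2-cache1-cache2: 5 + 5 + 9 = 19
db1-lb2-api2-cache1-cache2: 5 + 8 + 5 + 9 = 27
The minimum is 18 ms.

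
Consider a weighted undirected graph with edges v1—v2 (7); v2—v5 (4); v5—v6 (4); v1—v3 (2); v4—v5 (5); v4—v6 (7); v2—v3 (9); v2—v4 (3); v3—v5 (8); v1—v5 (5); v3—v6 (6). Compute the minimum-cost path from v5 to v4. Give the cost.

A few of the v5→v4 routes:
v5 - v2 - v4: 4 + 3 = 7
v5 - v1 - v2 - v4: 5 + 7 + 3 = 15
v5 - v4: 5
v5 - v6 - v4: 4 + 7 = 11
Best route has total 5.

5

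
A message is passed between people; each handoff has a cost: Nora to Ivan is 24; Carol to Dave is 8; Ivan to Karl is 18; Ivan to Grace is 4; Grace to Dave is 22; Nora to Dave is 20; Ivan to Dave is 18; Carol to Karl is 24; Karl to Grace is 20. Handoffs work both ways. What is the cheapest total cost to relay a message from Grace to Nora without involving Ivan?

42

Paths from Grace to Nora avoiding Ivan:
Grace -> Dave -> Nora: 22 + 20 = 42
Grace -> Karl -> Carol -> Dave -> Nora: 20 + 24 + 8 + 20 = 72
The minimum is 42.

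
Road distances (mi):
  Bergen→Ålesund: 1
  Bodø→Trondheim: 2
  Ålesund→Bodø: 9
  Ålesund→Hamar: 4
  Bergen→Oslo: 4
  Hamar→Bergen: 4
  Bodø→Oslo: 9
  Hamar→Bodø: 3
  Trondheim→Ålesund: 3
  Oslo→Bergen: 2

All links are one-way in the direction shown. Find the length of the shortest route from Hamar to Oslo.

8

Paths from Hamar to Oslo:
Hamar -> Bergen -> Oslo: 4 + 4 = 8
Hamar -> Bergen -> Ålesund -> Bodø -> Oslo: 4 + 1 + 9 + 9 = 23
Hamar -> Bodø -> Oslo: 3 + 9 = 12
The minimum is 8 mi.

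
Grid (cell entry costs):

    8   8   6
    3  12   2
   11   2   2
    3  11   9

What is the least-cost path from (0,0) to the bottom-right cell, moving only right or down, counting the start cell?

Path r0c0 → r0c1 → r0c2 → r1c2 → r2c2 → r3c2: 8 + 8 + 6 + 2 + 2 + 9 = 35.

35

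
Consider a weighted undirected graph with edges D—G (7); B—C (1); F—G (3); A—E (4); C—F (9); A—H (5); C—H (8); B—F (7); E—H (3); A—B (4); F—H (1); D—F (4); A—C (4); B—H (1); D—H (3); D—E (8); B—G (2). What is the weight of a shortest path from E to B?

Checking several routes:
E-H-B: 3 + 1 = 4
E-A-B: 4 + 4 = 8
E-H-F-G-B: 3 + 1 + 3 + 2 = 9
Best route has total 4.

4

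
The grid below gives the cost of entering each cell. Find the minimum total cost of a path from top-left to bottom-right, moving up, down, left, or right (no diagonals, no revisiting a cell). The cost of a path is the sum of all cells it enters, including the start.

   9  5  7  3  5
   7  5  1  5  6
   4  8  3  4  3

Path [0,0] → [0,1] → [1,1] → [1,2] → [2,2] → [2,3] → [2,4]: 9 + 5 + 5 + 1 + 3 + 4 + 3 = 30.

30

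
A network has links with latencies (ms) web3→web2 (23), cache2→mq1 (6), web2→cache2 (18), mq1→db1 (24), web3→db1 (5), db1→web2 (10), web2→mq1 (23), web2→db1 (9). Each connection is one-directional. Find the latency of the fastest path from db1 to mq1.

33

Routes from db1 to mq1:
db1-web2-mq1: 10 + 23 = 33
db1-web2-cache2-mq1: 10 + 18 + 6 = 34
Shortest: 33 ms.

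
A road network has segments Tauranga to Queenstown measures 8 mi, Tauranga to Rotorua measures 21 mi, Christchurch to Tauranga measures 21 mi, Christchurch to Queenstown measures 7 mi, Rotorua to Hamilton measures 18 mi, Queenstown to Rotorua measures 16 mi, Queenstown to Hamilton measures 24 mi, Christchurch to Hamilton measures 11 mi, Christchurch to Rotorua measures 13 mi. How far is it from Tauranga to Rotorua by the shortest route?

21

A few of the Tauranga→Rotorua routes:
Tauranga → Rotorua: 21
Tauranga → Queenstown → Rotorua: 8 + 16 = 24
Tauranga → Queenstown → Christchurch → Rotorua: 8 + 7 + 13 = 28
Tauranga → Christchurch → Rotorua: 21 + 13 = 34
Shortest: 21 mi.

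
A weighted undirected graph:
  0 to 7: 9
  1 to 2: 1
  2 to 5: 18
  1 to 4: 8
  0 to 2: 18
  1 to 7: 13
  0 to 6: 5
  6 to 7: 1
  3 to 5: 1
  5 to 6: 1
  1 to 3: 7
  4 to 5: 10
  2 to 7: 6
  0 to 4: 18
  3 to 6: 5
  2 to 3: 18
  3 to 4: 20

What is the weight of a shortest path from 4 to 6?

11

Checking several routes:
4-1-2-7-6: 8 + 1 + 6 + 1 = 16
4-5-6: 10 + 1 = 11
4-1-3-5-6: 8 + 7 + 1 + 1 = 17
4-1-7-6: 8 + 13 + 1 = 22
4-5-3-6: 10 + 1 + 5 = 16
4-1-3-6: 8 + 7 + 5 = 20
Best route has total 11.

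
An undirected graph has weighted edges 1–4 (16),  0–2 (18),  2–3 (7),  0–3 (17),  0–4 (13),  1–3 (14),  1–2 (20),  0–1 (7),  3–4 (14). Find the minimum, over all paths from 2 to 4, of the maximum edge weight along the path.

14

Checking several routes:
2 -> 3 -> 4: max(7, 14) = 14
2 -> 3 -> 1 -> 4: max(7, 14, 16) = 16
2 -> 3 -> 1 -> 0 -> 4: max(7, 14, 7, 13) = 14
Smallest bottleneck: 14.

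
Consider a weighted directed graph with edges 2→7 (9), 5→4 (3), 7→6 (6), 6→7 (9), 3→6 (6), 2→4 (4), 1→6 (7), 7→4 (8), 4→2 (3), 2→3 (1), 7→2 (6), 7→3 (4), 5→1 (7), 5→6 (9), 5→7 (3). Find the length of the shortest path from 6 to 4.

Routes from 6 to 4:
6-7-2-4: 9 + 6 + 4 = 19
6-7-4: 9 + 8 = 17
Best route has total 17.

17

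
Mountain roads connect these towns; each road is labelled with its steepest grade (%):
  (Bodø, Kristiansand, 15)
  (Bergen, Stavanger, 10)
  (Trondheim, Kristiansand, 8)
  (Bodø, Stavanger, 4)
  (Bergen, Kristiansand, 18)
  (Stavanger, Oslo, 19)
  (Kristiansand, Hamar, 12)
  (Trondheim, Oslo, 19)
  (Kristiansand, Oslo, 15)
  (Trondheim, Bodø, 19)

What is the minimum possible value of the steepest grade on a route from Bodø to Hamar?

15

A few of the Bodø→Hamar routes:
Bodø→Kristiansand→Hamar: max(15, 12) = 15
Bodø→Trondheim→Oslo→Kristiansand→Hamar: max(19, 19, 15, 12) = 19
Bodø→Trondheim→Kristiansand→Hamar: max(19, 8, 12) = 19
Bodø→Stavanger→Bergen→Kristiansand→Hamar: max(4, 10, 18, 12) = 18
Bodø→Stavanger→Oslo→Trondheim→Kristiansand→Hamar: max(4, 19, 19, 8, 12) = 19
Bodø→Trondheim→Oslo→Stavanger→Bergen→Kristiansand→Hamar: max(19, 19, 19, 10, 18, 12) = 19
The minimum achievable maximum is 15%.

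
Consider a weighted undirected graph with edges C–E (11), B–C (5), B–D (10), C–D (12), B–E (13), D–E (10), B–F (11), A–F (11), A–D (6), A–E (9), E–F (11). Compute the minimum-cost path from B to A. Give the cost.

16

Comparing a few candidate routes:
B→E→A: 13 + 9 = 22
B→C→D→A: 5 + 12 + 6 = 23
B→D→A: 10 + 6 = 16
B→F→A: 11 + 11 = 22
Shortest: 16.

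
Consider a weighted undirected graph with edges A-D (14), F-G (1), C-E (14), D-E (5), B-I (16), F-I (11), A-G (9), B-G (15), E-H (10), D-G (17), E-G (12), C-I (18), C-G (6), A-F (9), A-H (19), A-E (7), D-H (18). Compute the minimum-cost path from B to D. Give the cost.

Comparing a few candidate routes:
B -> G -> A -> E -> D: 15 + 9 + 7 + 5 = 36
B -> G -> D: 15 + 17 = 32
B -> G -> E -> D: 15 + 12 + 5 = 32
The minimum is 32.

32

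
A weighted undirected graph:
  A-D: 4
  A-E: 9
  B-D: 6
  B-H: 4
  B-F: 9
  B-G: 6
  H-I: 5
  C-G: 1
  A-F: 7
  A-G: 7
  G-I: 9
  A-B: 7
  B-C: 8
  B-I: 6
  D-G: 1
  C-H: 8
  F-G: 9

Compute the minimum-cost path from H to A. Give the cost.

11

Comparing a few candidate routes:
H→B→D→A: 4 + 6 + 4 = 14
H→B→A: 4 + 7 = 11
H→C→G→D→A: 8 + 1 + 1 + 4 = 14
Best route has total 11.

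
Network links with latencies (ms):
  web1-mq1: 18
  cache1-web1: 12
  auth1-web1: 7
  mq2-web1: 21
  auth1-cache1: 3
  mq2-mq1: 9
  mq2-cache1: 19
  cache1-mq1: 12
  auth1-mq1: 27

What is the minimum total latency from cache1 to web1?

10

Some routes from cache1 to web1:
cache1 -> mq2 -> web1: 19 + 21 = 40
cache1 -> mq1 -> web1: 12 + 18 = 30
cache1 -> mq1 -> mq2 -> web1: 12 + 9 + 21 = 42
cache1 -> web1: 12
cache1 -> mq2 -> mq1 -> web1: 19 + 9 + 18 = 46
cache1 -> auth1 -> web1: 3 + 7 = 10
The minimum is 10 ms.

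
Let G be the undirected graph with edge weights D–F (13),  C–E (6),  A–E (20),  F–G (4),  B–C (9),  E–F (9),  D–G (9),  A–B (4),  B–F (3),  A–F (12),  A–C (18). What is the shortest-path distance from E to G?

13

A few of the E→G routes:
E → C → B → F → G: 6 + 9 + 3 + 4 = 22
E → F → D → G: 9 + 13 + 9 = 31
E → A → B → F → G: 20 + 4 + 3 + 4 = 31
E → F → G: 9 + 4 = 13
E → C → B → A → F → G: 6 + 9 + 4 + 12 + 4 = 35
Best route has total 13.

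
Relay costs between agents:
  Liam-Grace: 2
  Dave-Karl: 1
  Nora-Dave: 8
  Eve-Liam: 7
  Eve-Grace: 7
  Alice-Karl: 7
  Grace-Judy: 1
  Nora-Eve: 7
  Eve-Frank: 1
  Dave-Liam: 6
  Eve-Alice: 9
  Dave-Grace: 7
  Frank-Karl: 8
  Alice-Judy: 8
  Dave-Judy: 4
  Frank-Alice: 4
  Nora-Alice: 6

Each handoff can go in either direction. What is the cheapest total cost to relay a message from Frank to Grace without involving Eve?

Checking several routes:
Frank→Karl→Dave→Liam→Grace: 8 + 1 + 6 + 2 = 17
Frank→Alice→Judy→Grace: 4 + 8 + 1 = 13
Frank→Karl→Dave→Grace: 8 + 1 + 7 = 16
Frank→Karl→Dave→Judy→Grace: 8 + 1 + 4 + 1 = 14
Best route has total 13.

13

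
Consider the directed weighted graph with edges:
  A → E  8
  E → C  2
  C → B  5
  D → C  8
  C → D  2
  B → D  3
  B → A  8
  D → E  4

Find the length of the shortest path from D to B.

11

Routes from D to B:
D - E - C - B: 4 + 2 + 5 = 11
D - C - B: 8 + 5 = 13
Shortest: 11.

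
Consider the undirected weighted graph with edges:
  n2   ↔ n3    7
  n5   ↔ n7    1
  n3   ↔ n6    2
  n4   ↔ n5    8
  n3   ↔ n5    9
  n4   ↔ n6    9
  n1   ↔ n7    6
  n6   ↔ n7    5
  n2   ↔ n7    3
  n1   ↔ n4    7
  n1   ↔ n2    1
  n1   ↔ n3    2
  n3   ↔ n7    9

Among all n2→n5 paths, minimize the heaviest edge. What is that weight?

Comparing a few candidate routes:
n2 → n1 → n3 → n6 → n7 → n5: max(1, 2, 2, 5, 1) = 5
n2 → n7 → n5: max(3, 1) = 3
n2 → n1 → n7 → n5: max(1, 6, 1) = 6
Smallest bottleneck: 3.

3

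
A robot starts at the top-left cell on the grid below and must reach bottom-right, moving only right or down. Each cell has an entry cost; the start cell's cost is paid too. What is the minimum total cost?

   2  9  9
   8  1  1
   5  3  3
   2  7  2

Path (0,0) → (1,0) → (1,1) → (1,2) → (2,2) → (3,2): 2 + 8 + 1 + 1 + 3 + 2 = 17.
(Top row then right column would cost 26.)

17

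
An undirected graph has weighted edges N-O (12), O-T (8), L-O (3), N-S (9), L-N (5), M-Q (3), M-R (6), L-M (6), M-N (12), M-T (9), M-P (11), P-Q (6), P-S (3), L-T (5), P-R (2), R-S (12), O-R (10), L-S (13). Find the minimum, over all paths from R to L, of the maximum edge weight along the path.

6

Checking several routes:
R→P→Q→M→L: max(2, 6, 3, 6) = 6
R→M→L: max(6, 6) = 6
R→P→Q→M→T→O→L: max(2, 6, 3, 9, 8, 3) = 9
The minimum achievable maximum is 6.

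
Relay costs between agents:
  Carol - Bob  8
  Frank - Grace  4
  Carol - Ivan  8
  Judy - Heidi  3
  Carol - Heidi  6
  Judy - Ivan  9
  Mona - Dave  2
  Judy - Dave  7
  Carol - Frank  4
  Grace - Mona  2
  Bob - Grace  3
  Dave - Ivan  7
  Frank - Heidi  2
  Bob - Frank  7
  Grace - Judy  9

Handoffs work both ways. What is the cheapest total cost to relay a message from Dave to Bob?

Checking several routes:
Dave - Judy - Heidi - Frank - Grace - Bob: 7 + 3 + 2 + 4 + 3 = 19
Dave - Mona - Grace - Frank - Bob: 2 + 2 + 4 + 7 = 15
Dave - Judy - Heidi - Frank - Bob: 7 + 3 + 2 + 7 = 19
Dave - Judy - Grace - Bob: 7 + 9 + 3 = 19
Dave - Mona - Grace - Bob: 2 + 2 + 3 = 7
Dave - Mona - Grace - Frank - Carol - Bob: 2 + 2 + 4 + 4 + 8 = 20
The minimum is 7.

7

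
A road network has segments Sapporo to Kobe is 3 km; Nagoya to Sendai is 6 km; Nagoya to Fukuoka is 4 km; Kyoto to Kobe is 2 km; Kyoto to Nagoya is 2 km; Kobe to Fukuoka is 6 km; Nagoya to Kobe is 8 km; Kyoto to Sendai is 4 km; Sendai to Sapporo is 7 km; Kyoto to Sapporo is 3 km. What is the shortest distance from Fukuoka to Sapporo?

9

Comparing a few candidate routes:
Fukuoka-Nagoya-Kyoto-Sapporo: 4 + 2 + 3 = 9
Fukuoka-Kobe-Sapporo: 6 + 3 = 9
Fukuoka-Nagoya-Kyoto-Kobe-Sapporo: 4 + 2 + 2 + 3 = 11
Best route has total 9 km.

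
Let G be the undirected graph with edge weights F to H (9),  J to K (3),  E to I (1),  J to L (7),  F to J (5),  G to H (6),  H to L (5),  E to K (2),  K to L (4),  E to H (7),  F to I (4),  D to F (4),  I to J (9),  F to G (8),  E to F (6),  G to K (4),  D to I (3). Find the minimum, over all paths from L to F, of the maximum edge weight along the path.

4

Comparing a few candidate routes:
L→K→E→I→D→F: max(4, 2, 1, 3, 4) = 4
L→H→G→K→J→F: max(5, 6, 4, 3, 5) = 6
L→K→E→I→F: max(4, 2, 1, 4) = 4
L→K→J→F: max(4, 3, 5) = 5
The minimum achievable maximum is 4.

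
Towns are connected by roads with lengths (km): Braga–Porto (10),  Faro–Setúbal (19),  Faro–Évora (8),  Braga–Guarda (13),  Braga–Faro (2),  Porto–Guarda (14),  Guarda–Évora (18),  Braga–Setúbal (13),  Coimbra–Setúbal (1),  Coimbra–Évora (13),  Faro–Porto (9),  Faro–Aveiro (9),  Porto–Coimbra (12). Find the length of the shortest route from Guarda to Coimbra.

26

Comparing a few candidate routes:
Guarda - Évora - Coimbra: 18 + 13 = 31
Guarda - Porto - Coimbra: 14 + 12 = 26
Guarda - Braga - Porto - Coimbra: 13 + 10 + 12 = 35
Guarda - Braga - Setúbal - Coimbra: 13 + 13 + 1 = 27
Best route has total 26 km.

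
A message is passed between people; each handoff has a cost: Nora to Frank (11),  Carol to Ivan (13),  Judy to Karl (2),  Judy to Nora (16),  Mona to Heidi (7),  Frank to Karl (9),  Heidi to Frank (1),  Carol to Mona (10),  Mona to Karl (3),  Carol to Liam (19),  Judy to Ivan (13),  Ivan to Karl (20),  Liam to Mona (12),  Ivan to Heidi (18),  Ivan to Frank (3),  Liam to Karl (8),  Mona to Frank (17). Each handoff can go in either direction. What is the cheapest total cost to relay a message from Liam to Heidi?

18

Comparing a few candidate routes:
Liam → Karl → Frank → Heidi: 8 + 9 + 1 = 18
Liam → Mona → Karl → Frank → Heidi: 12 + 3 + 9 + 1 = 25
Liam → Karl → Mona → Heidi: 8 + 3 + 7 = 18
Liam → Mona → Heidi: 12 + 7 = 19
Best route has total 18.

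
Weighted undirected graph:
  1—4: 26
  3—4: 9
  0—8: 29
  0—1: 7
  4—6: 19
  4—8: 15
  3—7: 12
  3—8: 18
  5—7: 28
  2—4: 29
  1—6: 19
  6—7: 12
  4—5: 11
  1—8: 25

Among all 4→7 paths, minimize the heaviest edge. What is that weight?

Some routes from 4 to 7:
4 - 3 - 7: max(9, 12) = 12
4 - 6 - 7: max(19, 12) = 19
4 - 8 - 3 - 7: max(15, 18, 12) = 18
Best route has worst link 12.

12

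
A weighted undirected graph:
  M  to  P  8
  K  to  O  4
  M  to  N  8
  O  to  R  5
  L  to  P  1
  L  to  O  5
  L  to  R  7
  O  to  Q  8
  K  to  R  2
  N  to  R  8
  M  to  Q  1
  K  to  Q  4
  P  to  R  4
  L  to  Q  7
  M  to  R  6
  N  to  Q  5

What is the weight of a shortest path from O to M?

9

Checking several routes:
O→Q→M: 8 + 1 = 9
O→R→M: 5 + 6 = 11
O→K→Q→M: 4 + 4 + 1 = 9
O→K→R→M: 4 + 2 + 6 = 12
O→R→K→Q→M: 5 + 2 + 4 + 1 = 12
Best route has total 9.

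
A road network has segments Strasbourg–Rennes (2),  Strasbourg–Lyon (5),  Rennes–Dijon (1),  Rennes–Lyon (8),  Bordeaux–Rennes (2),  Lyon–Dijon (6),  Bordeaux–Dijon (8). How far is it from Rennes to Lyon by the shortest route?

7

Routes from Rennes to Lyon:
Rennes - Bordeaux - Dijon - Lyon: 2 + 8 + 6 = 16
Rennes - Lyon: 8
Rennes - Strasbourg - Lyon: 2 + 5 = 7
Rennes - Dijon - Lyon: 1 + 6 = 7
Best route has total 7 km.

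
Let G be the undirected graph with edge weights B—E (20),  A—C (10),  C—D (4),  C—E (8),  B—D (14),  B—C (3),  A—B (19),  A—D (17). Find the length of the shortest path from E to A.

18

Comparing a few candidate routes:
E-C-B-D-A: 8 + 3 + 14 + 17 = 42
E-B-A: 20 + 19 = 39
E-B-C-A: 20 + 3 + 10 = 33
E-C-A: 8 + 10 = 18
E-C-D-A: 8 + 4 + 17 = 29
E-C-B-A: 8 + 3 + 19 = 30
The minimum is 18.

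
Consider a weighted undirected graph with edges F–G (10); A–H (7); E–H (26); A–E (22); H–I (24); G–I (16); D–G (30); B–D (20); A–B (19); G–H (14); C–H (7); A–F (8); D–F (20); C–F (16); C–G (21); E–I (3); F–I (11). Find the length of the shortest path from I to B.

A few of the I→B routes:
I -> F -> A -> B: 11 + 8 + 19 = 38
I -> F -> D -> B: 11 + 20 + 20 = 51
I -> H -> A -> B: 24 + 7 + 19 = 50
I -> G -> F -> A -> B: 16 + 10 + 8 + 19 = 53
I -> E -> A -> B: 3 + 22 + 19 = 44
The minimum is 38.

38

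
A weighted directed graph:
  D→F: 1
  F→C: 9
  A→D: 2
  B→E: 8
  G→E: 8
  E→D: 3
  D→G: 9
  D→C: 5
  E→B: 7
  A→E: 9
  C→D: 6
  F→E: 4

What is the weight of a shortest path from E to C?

Routes from E to C:
E-D-C: 3 + 5 = 8
E-D-F-C: 3 + 1 + 9 = 13
Shortest: 8.

8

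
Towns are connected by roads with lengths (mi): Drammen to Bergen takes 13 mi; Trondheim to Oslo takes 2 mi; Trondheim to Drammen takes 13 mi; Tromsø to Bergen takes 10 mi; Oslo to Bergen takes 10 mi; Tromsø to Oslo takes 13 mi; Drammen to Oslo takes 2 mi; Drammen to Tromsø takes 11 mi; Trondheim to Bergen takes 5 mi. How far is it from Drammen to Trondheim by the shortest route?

4

Checking several routes:
Drammen - Bergen - Trondheim: 13 + 5 = 18
Drammen - Trondheim: 13
Drammen - Oslo - Trondheim: 2 + 2 = 4
Drammen - Oslo - Bergen - Trondheim: 2 + 10 + 5 = 17
Drammen - Tromsø - Bergen - Trondheim: 11 + 10 + 5 = 26
Drammen - Bergen - Oslo - Trondheim: 13 + 10 + 2 = 25
The minimum is 4 mi.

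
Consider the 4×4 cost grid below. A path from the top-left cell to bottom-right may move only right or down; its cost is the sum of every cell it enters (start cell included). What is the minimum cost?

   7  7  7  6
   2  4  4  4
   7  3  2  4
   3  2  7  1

Best path: [0,0] → [1,0] → [1,1] → [2,1] → [2,2] → [2,3] → [3,3]
Cost: 7 + 2 + 4 + 3 + 2 + 4 + 1 = 23
(Top row then right column would cost 36.)

23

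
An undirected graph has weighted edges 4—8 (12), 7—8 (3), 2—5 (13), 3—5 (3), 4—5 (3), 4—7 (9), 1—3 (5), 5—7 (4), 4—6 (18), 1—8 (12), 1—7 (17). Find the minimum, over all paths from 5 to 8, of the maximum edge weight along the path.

4

Checking several routes:
5 → 3 → 1 → 8: max(3, 5, 12) = 12
5 → 7 → 8: max(4, 3) = 4
5 → 4 → 7 → 8: max(3, 9, 3) = 9
Smallest bottleneck: 4.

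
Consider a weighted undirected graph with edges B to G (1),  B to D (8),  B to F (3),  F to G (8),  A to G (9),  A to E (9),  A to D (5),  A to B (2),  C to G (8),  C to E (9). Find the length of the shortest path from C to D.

Comparing a few candidate routes:
C→G→B→D: 8 + 1 + 8 = 17
C→G→A→D: 8 + 9 + 5 = 22
C→E→A→D: 9 + 9 + 5 = 23
C→G→B→A→D: 8 + 1 + 2 + 5 = 16
Best route has total 16.

16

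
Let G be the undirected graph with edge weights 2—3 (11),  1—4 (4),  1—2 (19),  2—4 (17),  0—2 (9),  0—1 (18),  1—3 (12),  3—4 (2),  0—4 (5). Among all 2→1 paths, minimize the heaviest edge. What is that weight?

Checking several routes:
2 -> 0 -> 4 -> 1: max(9, 5, 4) = 9
2 -> 0 -> 4 -> 3 -> 1: max(9, 5, 2, 12) = 12
2 -> 3 -> 1: max(11, 12) = 12
2 -> 3 -> 4 -> 1: max(11, 2, 4) = 11
Smallest bottleneck: 9.

9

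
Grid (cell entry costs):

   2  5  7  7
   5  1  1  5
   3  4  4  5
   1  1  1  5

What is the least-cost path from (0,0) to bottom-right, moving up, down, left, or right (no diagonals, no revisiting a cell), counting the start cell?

Path r0c0→r1c0→r2c0→r3c0→r3c1→r3c2→r3c3: 2 + 5 + 3 + 1 + 1 + 1 + 5 = 18.

18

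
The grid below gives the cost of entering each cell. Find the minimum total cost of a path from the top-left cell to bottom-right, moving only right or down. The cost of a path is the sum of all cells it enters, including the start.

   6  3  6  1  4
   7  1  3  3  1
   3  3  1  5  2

Path [0,0] [0,1] [1,1] [1,2] [1,3] [1,4] [2,4]: 6 + 3 + 1 + 3 + 3 + 1 + 2 = 19.
For comparison, the top-then-right route costs 23.

19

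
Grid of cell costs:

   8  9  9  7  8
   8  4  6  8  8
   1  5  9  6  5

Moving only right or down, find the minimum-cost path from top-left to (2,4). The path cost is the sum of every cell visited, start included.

42

One optimal route is (0,0) -> (1,0) -> (2,0) -> (2,1) -> (2,2) -> (2,3) -> (2,4).
Its cost is 8 + 8 + 1 + 5 + 9 + 6 + 5 = 42.
For comparison, the top-then-right route costs 54.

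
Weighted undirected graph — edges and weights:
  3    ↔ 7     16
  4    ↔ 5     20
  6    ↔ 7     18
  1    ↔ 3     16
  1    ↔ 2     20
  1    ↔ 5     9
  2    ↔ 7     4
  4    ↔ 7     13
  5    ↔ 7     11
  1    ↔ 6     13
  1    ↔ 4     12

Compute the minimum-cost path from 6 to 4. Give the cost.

25

A few of the 6→4 routes:
6→1→5→4: 13 + 9 + 20 = 42
6→1→4: 13 + 12 = 25
6→1→5→7→4: 13 + 9 + 11 + 13 = 46
6→1→2→7→4: 13 + 20 + 4 + 13 = 50
6→7→5→4: 18 + 11 + 20 = 49
6→7→4: 18 + 13 = 31
The minimum is 25.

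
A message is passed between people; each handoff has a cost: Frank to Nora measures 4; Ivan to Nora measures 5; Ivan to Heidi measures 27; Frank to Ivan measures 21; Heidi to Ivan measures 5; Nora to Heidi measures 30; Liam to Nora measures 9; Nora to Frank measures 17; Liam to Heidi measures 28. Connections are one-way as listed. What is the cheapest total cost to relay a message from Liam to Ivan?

Routes from Liam to Ivan:
Liam-Nora-Frank-Ivan: 9 + 17 + 21 = 47
Liam-Nora-Heidi-Ivan: 9 + 30 + 5 = 44
Liam-Heidi-Ivan: 28 + 5 = 33
Shortest: 33.

33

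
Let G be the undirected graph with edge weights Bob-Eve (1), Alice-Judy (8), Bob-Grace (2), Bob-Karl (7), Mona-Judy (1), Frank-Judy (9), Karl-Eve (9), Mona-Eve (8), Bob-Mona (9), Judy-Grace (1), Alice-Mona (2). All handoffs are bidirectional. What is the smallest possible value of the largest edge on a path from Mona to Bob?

2

Comparing a few candidate routes:
Mona -> Alice -> Judy -> Grace -> Bob: max(2, 8, 1, 2) = 8
Mona -> Judy -> Grace -> Bob: max(1, 1, 2) = 2
Mona -> Eve -> Bob: max(8, 1) = 8
The minimum achievable maximum is 2.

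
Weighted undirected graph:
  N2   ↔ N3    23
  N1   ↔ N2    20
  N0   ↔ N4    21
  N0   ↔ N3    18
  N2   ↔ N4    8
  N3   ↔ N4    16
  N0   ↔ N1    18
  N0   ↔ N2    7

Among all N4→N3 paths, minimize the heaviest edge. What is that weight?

Some routes from N4 to N3:
N4 - N3: max(16) = 16
N4 - N2 - N0 - N3: max(8, 7, 18) = 18
N4 - N2 - N1 - N0 - N3: max(8, 20, 18, 18) = 20
Best route has worst link 16.

16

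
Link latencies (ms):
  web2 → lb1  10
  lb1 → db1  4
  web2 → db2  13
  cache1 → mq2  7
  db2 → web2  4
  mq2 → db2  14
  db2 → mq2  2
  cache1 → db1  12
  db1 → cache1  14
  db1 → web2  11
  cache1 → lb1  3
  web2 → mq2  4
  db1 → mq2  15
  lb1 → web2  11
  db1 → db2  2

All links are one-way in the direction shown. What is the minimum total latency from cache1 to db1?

7

Paths from cache1 to db1:
cache1 → db1: 12
cache1 → mq2 → db2 → web2 → lb1 → db1: 7 + 14 + 4 + 10 + 4 = 39
cache1 → lb1 → db1: 3 + 4 = 7
Best route has total 7 ms.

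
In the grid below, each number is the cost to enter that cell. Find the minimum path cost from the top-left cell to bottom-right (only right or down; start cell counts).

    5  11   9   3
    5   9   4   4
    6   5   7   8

Cheapest: r0c0 -> r1c0 -> r1c1 -> r1c2 -> r1c3 -> r2c3
  5 + 5 + 9 + 4 + 4 + 8 = 35
(Top row then right column would cost 40.)

35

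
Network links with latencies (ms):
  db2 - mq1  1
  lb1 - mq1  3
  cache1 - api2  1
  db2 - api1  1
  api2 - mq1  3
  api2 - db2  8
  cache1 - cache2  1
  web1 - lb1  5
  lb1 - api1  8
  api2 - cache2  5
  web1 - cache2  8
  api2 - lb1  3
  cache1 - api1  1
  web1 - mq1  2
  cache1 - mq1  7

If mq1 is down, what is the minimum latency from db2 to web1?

11

Some routes from db2 to web1 avoiding mq1:
db2-api1-cache1-api2-lb1-web1: 1 + 1 + 1 + 3 + 5 = 11
db2-api1-cache1-cache2-web1: 1 + 1 + 1 + 8 = 11
db2-api1-lb1-web1: 1 + 8 + 5 = 14
Best route has total 11 ms.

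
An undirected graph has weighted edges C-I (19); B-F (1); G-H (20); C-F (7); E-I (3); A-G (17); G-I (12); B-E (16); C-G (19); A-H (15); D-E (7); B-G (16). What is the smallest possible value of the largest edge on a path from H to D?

Some routes from H to D:
H→A→G→I→E→D: max(15, 17, 12, 3, 7) = 17
H→A→G→B→E→D: max(15, 17, 16, 16, 7) = 17
H→A→G→I→C→F→B→E→D: max(15, 17, 12, 19, 7, 1, 16, 7) = 19
Smallest bottleneck: 17.

17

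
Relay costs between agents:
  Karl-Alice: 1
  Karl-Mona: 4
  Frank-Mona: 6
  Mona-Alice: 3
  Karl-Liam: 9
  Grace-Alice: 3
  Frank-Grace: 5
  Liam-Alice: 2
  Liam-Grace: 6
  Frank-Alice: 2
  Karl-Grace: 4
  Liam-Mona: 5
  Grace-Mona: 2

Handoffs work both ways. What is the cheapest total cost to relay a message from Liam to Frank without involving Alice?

Comparing a few candidate routes:
Liam -> Mona -> Grace -> Frank: 5 + 2 + 5 = 12
Liam -> Grace -> Frank: 6 + 5 = 11
Liam -> Mona -> Frank: 5 + 6 = 11
Liam -> Karl -> Grace -> Frank: 9 + 4 + 5 = 18
Liam -> Grace -> Mona -> Frank: 6 + 2 + 6 = 14
Shortest: 11.

11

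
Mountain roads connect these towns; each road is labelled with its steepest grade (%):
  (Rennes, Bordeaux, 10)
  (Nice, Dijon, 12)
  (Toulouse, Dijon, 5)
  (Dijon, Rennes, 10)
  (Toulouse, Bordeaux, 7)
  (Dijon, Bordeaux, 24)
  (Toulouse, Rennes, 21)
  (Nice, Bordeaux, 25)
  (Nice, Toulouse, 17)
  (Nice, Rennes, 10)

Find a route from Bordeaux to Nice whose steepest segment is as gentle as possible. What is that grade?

10

Comparing a few candidate routes:
Bordeaux - Rennes - Dijon - Toulouse - Nice: max(10, 10, 5, 17) = 17
Bordeaux - Toulouse - Nice: max(7, 17) = 17
Bordeaux - Rennes - Nice: max(10, 10) = 10
Bordeaux - Rennes - Dijon - Nice: max(10, 10, 12) = 12
Bordeaux - Toulouse - Dijon - Nice: max(7, 5, 12) = 12
Bordeaux - Toulouse - Dijon - Rennes - Nice: max(7, 5, 10, 10) = 10
The minimum achievable maximum is 10%.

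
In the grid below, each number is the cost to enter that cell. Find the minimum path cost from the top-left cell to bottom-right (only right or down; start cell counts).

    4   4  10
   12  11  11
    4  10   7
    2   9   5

Path r0c0→r1c0→r2c0→r3c0→r3c1→r3c2: 4 + 12 + 4 + 2 + 9 + 5 = 36.
(Top row then right column would cost 41.)

36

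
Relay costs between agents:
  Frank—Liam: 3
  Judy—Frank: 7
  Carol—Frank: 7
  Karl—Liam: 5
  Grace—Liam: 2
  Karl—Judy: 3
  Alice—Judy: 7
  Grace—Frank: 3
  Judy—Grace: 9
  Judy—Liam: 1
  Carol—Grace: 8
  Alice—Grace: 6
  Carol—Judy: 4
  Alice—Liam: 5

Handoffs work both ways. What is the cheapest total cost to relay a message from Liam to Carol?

5

Some routes from Liam to Carol:
Liam→Frank→Carol: 3 + 7 = 10
Liam→Judy→Carol: 1 + 4 = 5
Liam→Grace→Frank→Carol: 2 + 3 + 7 = 12
Liam→Grace→Carol: 2 + 8 = 10
Liam→Karl→Judy→Carol: 5 + 3 + 4 = 12
Best route has total 5.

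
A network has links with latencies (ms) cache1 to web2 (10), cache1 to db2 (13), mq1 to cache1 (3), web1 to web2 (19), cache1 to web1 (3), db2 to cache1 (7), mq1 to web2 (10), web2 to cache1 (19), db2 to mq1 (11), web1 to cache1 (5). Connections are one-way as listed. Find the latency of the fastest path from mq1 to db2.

Candidate routes:
mq1 - cache1 - db2: 3 + 13 = 16
mq1 - web2 - cache1 - db2: 10 + 19 + 13 = 42
The minimum is 16 ms.

16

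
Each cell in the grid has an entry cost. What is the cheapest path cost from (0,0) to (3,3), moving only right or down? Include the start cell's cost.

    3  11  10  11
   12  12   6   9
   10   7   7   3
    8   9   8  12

Best path: [0,0]→[0,1]→[0,2]→[1,2]→[2,2]→[2,3]→[3,3]
Cost: 3 + 11 + 10 + 6 + 7 + 3 + 12 = 52
(Top row then right column would cost 59.)

52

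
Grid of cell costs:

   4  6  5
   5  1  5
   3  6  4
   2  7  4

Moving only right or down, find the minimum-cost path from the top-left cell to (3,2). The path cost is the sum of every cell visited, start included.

Take (0,0) -> (1,0) -> (1,1) -> (1,2) -> (2,2) -> (3,2) for a total of 4 + 5 + 1 + 5 + 4 + 4 = 23.
(Top row then right column would cost 28.)

23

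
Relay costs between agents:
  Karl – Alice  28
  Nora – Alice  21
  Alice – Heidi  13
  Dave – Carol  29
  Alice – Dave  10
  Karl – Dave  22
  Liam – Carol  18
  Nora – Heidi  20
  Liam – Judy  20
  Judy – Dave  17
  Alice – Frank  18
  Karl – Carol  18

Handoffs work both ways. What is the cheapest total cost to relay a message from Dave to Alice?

Some routes from Dave to Alice:
Dave → Karl → Alice: 22 + 28 = 50
Dave → Alice: 10
Dave → Carol → Karl → Alice: 29 + 18 + 28 = 75
Best route has total 10.

10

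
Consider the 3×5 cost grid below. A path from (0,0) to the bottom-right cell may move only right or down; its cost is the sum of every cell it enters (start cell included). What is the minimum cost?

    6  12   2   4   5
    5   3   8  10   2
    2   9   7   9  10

41

One optimal route is r0c0→r0c1→r0c2→r0c3→r0c4→r1c4→r2c4.
Its cost is 6 + 12 + 2 + 4 + 5 + 2 + 10 = 41.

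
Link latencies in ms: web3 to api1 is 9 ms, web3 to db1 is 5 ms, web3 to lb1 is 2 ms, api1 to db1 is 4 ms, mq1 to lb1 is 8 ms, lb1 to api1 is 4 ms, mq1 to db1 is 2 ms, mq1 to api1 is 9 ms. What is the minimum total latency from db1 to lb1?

Checking several routes:
db1 - api1 - web3 - lb1: 4 + 9 + 2 = 15
db1 - web3 - api1 - lb1: 5 + 9 + 4 = 18
db1 - mq1 - api1 - lb1: 2 + 9 + 4 = 15
db1 - api1 - lb1: 4 + 4 = 8
db1 - mq1 - lb1: 2 + 8 = 10
db1 - web3 - lb1: 5 + 2 = 7
Best route has total 7 ms.

7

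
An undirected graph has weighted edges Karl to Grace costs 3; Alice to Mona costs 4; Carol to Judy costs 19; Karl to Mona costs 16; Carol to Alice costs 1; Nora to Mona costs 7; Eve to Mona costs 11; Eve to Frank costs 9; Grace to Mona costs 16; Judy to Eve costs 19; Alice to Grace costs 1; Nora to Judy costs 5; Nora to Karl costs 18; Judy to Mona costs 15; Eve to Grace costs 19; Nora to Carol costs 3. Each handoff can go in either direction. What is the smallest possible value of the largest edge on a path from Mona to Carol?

4

A few of the Mona→Carol routes:
Mona → Alice → Carol: max(4, 1) = 4
Mona → Judy → Nora → Carol: max(15, 5, 3) = 15
Mona → Nora → Carol: max(7, 3) = 7
The minimum achievable maximum is 4.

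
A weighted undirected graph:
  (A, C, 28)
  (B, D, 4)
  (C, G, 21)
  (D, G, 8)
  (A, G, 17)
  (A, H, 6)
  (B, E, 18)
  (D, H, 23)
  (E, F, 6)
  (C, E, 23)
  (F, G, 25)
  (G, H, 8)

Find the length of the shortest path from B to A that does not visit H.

Checking several routes:
B→E→F→G→A: 18 + 6 + 25 + 17 = 66
B→D→G→C→A: 4 + 8 + 21 + 28 = 61
B→E→C→A: 18 + 23 + 28 = 69
B→E→C→G→A: 18 + 23 + 21 + 17 = 79
B→D→G→F→E→C→A: 4 + 8 + 25 + 6 + 23 + 28 = 94
B→D→G→A: 4 + 8 + 17 = 29
Best route has total 29.

29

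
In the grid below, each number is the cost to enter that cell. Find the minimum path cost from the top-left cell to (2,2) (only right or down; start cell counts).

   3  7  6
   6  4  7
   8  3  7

Cheapest: r0c0 r1c0 r1c1 r2c1 r2c2
  3 + 6 + 4 + 3 + 7 = 23

23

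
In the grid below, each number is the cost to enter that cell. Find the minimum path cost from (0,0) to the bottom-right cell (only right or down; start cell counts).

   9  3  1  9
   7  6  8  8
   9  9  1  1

23

Best path: r0c0→r0c1→r0c2→r1c2→r2c2→r2c3
Cost: 9 + 3 + 1 + 8 + 1 + 1 = 23
(Top row then right column would cost 31.)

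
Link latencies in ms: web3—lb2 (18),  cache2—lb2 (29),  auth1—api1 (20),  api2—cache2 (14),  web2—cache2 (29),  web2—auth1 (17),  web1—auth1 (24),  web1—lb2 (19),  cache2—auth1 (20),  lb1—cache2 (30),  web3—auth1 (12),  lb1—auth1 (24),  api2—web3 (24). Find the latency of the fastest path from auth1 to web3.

A few of the auth1→web3 routes:
auth1 -> web3: 12
auth1 -> web1 -> lb2 -> web3: 24 + 19 + 18 = 61
auth1 -> cache2 -> lb2 -> web3: 20 + 29 + 18 = 67
auth1 -> lb1 -> cache2 -> api2 -> web3: 24 + 30 + 14 + 24 = 92
auth1 -> cache2 -> api2 -> web3: 20 + 14 + 24 = 58
auth1 -> web2 -> cache2 -> api2 -> web3: 17 + 29 + 14 + 24 = 84
The minimum is 12 ms.

12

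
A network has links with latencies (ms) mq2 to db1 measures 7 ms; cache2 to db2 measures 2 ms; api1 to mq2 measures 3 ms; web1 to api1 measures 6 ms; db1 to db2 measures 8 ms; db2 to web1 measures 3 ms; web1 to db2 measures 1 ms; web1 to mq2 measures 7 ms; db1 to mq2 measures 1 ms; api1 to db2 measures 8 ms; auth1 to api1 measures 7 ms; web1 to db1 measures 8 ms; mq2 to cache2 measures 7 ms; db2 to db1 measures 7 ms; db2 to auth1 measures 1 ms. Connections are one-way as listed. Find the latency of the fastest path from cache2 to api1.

Paths from cache2 to api1:
cache2 → db2 → auth1 → api1: 2 + 1 + 7 = 10
cache2 → db2 → web1 → api1: 2 + 3 + 6 = 11
Best route has total 10 ms.

10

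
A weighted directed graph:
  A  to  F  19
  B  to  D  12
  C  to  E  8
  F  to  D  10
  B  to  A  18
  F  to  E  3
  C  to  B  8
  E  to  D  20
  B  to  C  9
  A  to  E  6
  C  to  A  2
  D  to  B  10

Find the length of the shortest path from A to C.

45

Paths from A to C:
A - F - D - B - C: 19 + 10 + 10 + 9 = 48
A - E - D - B - C: 6 + 20 + 10 + 9 = 45
A - F - E - D - B - C: 19 + 3 + 20 + 10 + 9 = 61
Best route has total 45.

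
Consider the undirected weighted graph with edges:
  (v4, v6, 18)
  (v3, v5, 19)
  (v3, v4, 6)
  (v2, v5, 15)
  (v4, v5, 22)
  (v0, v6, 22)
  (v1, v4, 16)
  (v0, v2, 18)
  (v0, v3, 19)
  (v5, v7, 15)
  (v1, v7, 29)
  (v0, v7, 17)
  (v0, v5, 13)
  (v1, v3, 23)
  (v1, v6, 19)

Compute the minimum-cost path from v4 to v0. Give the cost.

25

Some routes from v4 to v0:
v4→v6→v0: 18 + 22 = 40
v4→v3→v0: 6 + 19 = 25
v4→v5→v0: 22 + 13 = 35
v4→v5→v7→v0: 22 + 15 + 17 = 54
v4→v3→v5→v0: 6 + 19 + 13 = 38
Best route has total 25.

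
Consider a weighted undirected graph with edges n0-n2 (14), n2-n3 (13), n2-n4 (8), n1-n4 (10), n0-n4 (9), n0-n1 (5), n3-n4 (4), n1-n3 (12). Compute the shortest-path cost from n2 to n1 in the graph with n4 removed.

Candidate routes:
n2 -> n3 -> n1: 13 + 12 = 25
n2 -> n0 -> n1: 14 + 5 = 19
The minimum is 19.

19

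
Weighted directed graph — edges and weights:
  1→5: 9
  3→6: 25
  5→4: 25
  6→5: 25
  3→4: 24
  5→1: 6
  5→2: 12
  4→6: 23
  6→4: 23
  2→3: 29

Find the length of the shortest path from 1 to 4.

34

Candidate routes:
1→5→2→3→4: 9 + 12 + 29 + 24 = 74
1→5→2→3→6→4: 9 + 12 + 29 + 25 + 23 = 98
1→5→4: 9 + 25 = 34
The minimum is 34.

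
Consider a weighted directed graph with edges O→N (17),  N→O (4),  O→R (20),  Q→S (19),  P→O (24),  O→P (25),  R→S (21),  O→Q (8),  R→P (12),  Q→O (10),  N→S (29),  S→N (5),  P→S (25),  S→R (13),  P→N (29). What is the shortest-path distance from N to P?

Some routes from N to P:
N → O → P: 4 + 25 = 29
N → O → R → P: 4 + 20 + 12 = 36
N → S → R → P: 29 + 13 + 12 = 54
Best route has total 29.

29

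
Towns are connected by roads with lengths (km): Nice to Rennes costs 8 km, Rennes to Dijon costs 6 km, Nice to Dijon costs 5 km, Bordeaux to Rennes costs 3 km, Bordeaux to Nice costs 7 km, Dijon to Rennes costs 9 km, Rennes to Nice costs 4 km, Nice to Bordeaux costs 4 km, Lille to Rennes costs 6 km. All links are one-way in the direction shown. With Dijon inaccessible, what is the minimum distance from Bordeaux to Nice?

Routes from Bordeaux to Nice avoiding Dijon:
Bordeaux→Nice: 7
Bordeaux→Rennes→Nice: 3 + 4 = 7
Shortest: 7 km.

7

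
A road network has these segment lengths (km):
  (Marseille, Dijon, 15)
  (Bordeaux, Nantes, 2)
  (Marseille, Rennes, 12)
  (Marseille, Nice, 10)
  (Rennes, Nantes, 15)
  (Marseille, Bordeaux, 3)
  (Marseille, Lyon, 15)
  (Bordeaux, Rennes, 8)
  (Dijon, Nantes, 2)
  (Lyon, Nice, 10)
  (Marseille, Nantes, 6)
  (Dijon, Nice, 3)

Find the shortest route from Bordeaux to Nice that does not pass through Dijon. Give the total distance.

A few of the Bordeaux→Nice routes:
Bordeaux→Rennes→Nantes→Marseille→Nice: 8 + 15 + 6 + 10 = 39
Bordeaux→Nantes→Marseille→Lyon→Nice: 2 + 6 + 15 + 10 = 33
Bordeaux→Nantes→Marseille→Nice: 2 + 6 + 10 = 18
Bordeaux→Marseille→Nice: 3 + 10 = 13
Bordeaux→Marseille→Lyon→Nice: 3 + 15 + 10 = 28
Bordeaux→Rennes→Marseille→Nice: 8 + 12 + 10 = 30
Best route has total 13 km.

13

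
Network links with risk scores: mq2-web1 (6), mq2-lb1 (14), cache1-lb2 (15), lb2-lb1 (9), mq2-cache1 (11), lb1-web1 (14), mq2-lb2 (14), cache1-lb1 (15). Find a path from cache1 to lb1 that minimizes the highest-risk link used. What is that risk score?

14

Checking several routes:
cache1 → mq2 → web1 → lb1: max(11, 6, 14) = 14
cache1 → mq2 → lb2 → lb1: max(11, 14, 9) = 14
cache1 → mq2 → lb1: max(11, 14) = 14
The minimum achievable maximum is 14.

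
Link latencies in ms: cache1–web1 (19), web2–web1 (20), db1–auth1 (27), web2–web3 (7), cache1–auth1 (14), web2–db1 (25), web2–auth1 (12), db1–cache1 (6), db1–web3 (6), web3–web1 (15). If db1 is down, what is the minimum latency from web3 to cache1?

Comparing a few candidate routes:
web3 -> web2 -> web1 -> cache1: 7 + 20 + 19 = 46
web3 -> web2 -> auth1 -> cache1: 7 + 12 + 14 = 33
web3 -> web1 -> cache1: 15 + 19 = 34
The minimum is 33 ms.

33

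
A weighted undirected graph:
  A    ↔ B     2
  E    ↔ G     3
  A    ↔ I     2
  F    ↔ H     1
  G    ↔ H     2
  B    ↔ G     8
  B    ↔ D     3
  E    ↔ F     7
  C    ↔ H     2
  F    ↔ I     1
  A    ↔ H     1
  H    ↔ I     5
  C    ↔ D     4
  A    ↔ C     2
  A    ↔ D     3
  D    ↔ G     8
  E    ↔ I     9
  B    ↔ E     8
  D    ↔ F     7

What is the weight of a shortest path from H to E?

5

Checking several routes:
H-G-E: 2 + 3 = 5
H-F-E: 1 + 7 = 8
H-A-B-E: 1 + 2 + 8 = 11
H-A-I-F-E: 1 + 2 + 1 + 7 = 11
Best route has total 5.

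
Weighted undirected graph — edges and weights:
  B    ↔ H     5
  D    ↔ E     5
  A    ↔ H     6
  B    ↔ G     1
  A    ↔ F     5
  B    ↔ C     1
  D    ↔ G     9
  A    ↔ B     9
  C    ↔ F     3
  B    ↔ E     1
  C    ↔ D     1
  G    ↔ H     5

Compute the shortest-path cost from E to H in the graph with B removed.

Routes from E to H avoiding B:
E → D → G → H: 5 + 9 + 5 = 19
E → D → C → F → A → H: 5 + 1 + 3 + 5 + 6 = 20
Best route has total 19.

19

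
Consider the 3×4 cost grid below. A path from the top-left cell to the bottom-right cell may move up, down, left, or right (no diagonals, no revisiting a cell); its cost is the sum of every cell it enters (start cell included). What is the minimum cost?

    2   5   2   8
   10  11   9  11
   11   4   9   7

34

Take r0c0 → r0c1 → r0c2 → r1c2 → r2c2 → r2c3 for a total of 2 + 5 + 2 + 9 + 9 + 7 = 34.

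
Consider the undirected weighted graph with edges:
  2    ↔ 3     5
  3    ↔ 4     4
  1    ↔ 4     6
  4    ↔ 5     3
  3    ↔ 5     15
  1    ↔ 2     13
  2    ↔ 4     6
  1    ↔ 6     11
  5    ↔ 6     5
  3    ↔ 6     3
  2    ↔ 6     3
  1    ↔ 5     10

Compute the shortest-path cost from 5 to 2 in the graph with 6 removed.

Comparing a few candidate routes:
5 - 1 - 4 - 2: 10 + 6 + 6 = 22
5 - 4 - 3 - 2: 3 + 4 + 5 = 12
5 - 3 - 2: 15 + 5 = 20
5 - 4 - 2: 3 + 6 = 9
5 - 1 - 2: 10 + 13 = 23
5 - 4 - 1 - 2: 3 + 6 + 13 = 22
Shortest: 9.

9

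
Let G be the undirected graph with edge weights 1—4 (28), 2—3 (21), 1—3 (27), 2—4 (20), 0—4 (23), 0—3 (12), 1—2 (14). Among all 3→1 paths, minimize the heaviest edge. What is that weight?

21

A few of the 3→1 routes:
3→2→1: max(21, 14) = 21
3→0→4→2→1: max(12, 23, 20, 14) = 23
3→0→4→1: max(12, 23, 28) = 28
3→1: max(27) = 27
Smallest bottleneck: 21.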